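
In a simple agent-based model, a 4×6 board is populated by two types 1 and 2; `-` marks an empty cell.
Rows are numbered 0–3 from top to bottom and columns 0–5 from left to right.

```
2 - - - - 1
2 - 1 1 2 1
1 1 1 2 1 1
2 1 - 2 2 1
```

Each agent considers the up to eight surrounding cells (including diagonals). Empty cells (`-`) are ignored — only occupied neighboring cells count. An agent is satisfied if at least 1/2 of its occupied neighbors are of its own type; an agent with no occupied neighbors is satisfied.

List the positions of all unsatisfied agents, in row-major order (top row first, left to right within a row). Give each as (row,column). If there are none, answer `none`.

(0,0)2 1/1 ok
(0,5)1 1/2 ok
(1,0)2 1/3 unhappy
(1,2)1 3/4 ok
(1,3)1 3/5 ok
(1,4)2 1/6 unhappy
(1,5)1 3/4 ok
(2,0)1 2/4 ok
(2,1)1 4/6 ok
(2,2)1 4/6 ok
(2,3)2 3/7 unhappy
(2,4)1 4/8 ok
(2,5)1 3/5 ok
(3,0)2 0/3 unhappy
(3,1)1 3/4 ok
(3,3)2 2/4 ok
(3,4)2 2/5 unhappy
(3,5)1 2/3 ok

(1,0), (1,4), (2,3), (3,0), (3,4)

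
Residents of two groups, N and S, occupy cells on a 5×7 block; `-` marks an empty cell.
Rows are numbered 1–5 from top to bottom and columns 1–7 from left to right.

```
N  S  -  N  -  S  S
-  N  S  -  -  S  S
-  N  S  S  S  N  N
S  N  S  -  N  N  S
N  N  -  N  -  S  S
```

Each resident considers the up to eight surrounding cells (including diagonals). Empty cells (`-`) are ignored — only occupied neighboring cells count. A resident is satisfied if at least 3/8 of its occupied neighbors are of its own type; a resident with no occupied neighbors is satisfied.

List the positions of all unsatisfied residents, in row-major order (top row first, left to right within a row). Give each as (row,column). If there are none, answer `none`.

(1,1)N 1/2 ok
(1,2)S 1/3 unhappy
(1,4)N 0/1 unhappy
(1,6)S 3/3 ok
(1,7)S 3/3 ok
(2,2)N 2/5 ok
(2,3)S 3/6 ok
(2,6)S 4/6 ok
(2,7)S 3/5 ok
(3,2)N 2/6 unhappy
(3,3)S 3/6 ok
(3,4)S 4/5 ok
(3,5)S 2/5 ok
(3,6)N 3/7 ok
(3,7)N 2/5 ok
(4,1)S 0/4 unhappy
(4,2)N 3/6 ok
(4,3)S 2/6 unhappy
(4,5)N 3/6 ok
(4,6)N 3/7 ok
(4,7)S 2/5 ok
(5,1)N 2/3 ok
(5,2)N 2/4 ok
(5,4)N 1/2 ok
(5,6)S 2/4 ok
(5,7)S 2/3 ok

(1,2), (1,4), (3,2), (4,1), (4,3)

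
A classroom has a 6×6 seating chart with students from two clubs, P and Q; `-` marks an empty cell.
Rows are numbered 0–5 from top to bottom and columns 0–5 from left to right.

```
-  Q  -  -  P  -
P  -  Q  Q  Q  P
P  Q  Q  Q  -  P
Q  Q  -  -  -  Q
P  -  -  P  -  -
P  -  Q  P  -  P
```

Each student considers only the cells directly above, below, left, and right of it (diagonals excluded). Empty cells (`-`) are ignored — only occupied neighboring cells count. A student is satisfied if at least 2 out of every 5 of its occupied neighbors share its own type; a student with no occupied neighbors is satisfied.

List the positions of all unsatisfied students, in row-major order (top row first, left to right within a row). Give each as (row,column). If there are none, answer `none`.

(0,4), (1,4), (2,0), (3,0), (3,5), (5,2)

(0,1)Q 0/0 satisfied
(0,4)P 0/1 not
(1,0)P 1/1 satisfied
(1,2)Q 2/2 satisfied
(1,3)Q 3/3 satisfied
(1,4)Q 1/3 not
(1,5)P 1/2 satisfied
(2,0)P 1/3 not
(2,1)Q 2/3 satisfied
(2,2)Q 3/3 satisfied
(2,3)Q 2/2 satisfied
(2,5)P 1/2 satisfied
(3,0)Q 1/3 not
(3,1)Q 2/2 satisfied
(3,5)Q 0/1 not
(4,0)P 1/2 satisfied
(4,3)P 1/1 satisfied
(5,0)P 1/1 satisfied
(5,2)Q 0/1 not
(5,3)P 1/2 satisfied
(5,5)P 0/0 satisfied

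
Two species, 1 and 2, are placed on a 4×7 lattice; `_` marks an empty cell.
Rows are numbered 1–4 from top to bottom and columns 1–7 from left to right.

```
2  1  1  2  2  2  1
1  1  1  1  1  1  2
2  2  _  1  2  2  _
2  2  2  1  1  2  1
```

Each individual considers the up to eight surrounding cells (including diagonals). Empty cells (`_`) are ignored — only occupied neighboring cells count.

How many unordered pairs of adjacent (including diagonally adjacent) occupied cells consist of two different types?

34

Scan each occupied cell's neighbors to the right and below (and the two forward diagonals) so each pair is counted once.
From row 1: 14 unlike of 25 pairs (running 14/25).
From row 2: 11 unlike of 20 pairs (running 25/45).
From row 3: 6 unlike of 17 pairs (running 31/62).
From row 4: 3 unlike of 6 pairs (running 34/68).
Total adjacent occupied pairs: 68; unlike-type pairs: 34.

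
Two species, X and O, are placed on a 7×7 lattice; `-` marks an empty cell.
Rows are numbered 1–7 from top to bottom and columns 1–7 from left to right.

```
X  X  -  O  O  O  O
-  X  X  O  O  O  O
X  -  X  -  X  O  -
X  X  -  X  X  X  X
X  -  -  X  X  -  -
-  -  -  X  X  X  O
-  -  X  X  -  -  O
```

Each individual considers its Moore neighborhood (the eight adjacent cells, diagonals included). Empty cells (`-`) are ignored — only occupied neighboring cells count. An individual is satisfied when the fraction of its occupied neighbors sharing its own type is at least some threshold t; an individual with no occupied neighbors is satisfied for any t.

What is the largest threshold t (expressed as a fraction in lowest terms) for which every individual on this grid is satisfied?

Row 1: (1,1)X 2/2 · (1,2)X 3/3 · (1,4)O 3/4 · (1,5)O 5/5 · (1,6)O 5/5 · (1,7)O 3/3
Row 2: (2,2)X 5/5 · (2,3)X 3/5 · (2,4)O 3/6 · (2,5)O 6/7 · (2,6)O 6/7 · (2,7)O 4/4
Row 3: (3,1)X 3/3 · (3,3)X 4/5 · (3,5)X 3/7 · (3,6)O 3/7
Row 4: (4,1)X 3/3 · (4,2)X 4/4 · (4,4)X 5/5 · (4,5)X 5/6 · (4,6)X 4/5 · (4,7)X 1/2
Row 5: (5,1)X 2/2 · (5,4)X 5/5 · (5,5)X 7/7
Row 6: (6,4)X 5/5 · (6,5)X 5/5 · (6,6)X 2/4 · (6,7)O 1/2
Row 7: (7,3)X 2/2 · (7,4)X 3/3 · (7,7)O 1/2
The smallest same-type fraction is 3/7 at (3,5), which reduces to 3/7. Any threshold above that leaves this individual unsatisfied.

3/7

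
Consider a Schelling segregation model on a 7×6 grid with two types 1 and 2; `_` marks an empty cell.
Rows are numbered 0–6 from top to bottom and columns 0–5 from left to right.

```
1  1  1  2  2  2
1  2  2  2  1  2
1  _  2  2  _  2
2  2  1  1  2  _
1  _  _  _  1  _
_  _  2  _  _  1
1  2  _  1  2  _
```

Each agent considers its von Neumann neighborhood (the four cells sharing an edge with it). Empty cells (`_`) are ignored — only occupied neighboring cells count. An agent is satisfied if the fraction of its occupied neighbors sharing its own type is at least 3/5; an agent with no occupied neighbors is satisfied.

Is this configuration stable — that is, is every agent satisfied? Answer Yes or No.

No

(0,0)1 2/2 ok
(0,1)1 2/3 ok
(0,2)1 1/3 unhappy
(0,3)2 2/3 ok
(0,4)2 2/3 ok
(0,5)2 2/2 ok
(1,0)1 2/3 ok
(1,1)2 1/3 unhappy
(1,2)2 3/4 ok
(1,3)2 3/4 ok
(1,4)1 0/3 unhappy
(1,5)2 2/3 ok
(2,0)1 1/2 unhappy
(2,2)2 2/3 ok
(2,3)2 2/3 ok
(2,5)2 1/1 ok
(3,0)2 1/3 unhappy
(3,1)2 1/2 unhappy
(3,2)1 1/3 unhappy
(3,3)1 1/3 unhappy
(3,4)2 0/2 unhappy
(4,0)1 0/1 unhappy
(4,4)1 0/1 unhappy
(5,2)2 0/0 ok
(5,5)1 0/0 ok
(6,0)1 0/1 unhappy
(6,1)2 0/1 unhappy
(6,3)1 0/1 unhappy
(6,4)2 0/1 unhappy
For instance (0,2) has only 1/3 same-type neighbors, below 3/5.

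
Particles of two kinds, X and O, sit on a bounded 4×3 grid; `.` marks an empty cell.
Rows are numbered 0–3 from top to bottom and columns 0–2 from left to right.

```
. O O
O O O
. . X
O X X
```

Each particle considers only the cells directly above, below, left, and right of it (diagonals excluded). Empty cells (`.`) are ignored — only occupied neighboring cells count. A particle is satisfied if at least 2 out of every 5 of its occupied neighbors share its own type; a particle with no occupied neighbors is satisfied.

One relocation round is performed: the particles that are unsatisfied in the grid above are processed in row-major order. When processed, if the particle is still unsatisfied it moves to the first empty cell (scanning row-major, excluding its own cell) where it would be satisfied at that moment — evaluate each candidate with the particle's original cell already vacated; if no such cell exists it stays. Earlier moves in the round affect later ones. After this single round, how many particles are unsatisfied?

0

Initially unsatisfied (in order): (3,0).
  (3,0) → (0,0).
Resulting grid:
O O O
O O O
. . X
. X X
All satisfied now.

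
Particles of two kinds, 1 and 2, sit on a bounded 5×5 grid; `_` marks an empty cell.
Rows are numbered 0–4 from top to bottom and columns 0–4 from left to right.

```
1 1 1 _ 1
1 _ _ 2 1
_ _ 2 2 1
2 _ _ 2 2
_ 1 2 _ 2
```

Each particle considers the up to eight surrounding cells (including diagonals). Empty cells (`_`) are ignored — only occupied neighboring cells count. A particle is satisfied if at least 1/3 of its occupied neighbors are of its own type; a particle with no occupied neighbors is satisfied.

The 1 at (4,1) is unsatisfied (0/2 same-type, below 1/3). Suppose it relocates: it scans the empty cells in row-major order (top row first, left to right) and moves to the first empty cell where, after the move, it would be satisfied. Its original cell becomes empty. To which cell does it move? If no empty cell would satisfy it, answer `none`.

Vacating (4,1). Empty cells in order:
  (0,3): 3/4 same-type → satisfied — stop here.

(0,3)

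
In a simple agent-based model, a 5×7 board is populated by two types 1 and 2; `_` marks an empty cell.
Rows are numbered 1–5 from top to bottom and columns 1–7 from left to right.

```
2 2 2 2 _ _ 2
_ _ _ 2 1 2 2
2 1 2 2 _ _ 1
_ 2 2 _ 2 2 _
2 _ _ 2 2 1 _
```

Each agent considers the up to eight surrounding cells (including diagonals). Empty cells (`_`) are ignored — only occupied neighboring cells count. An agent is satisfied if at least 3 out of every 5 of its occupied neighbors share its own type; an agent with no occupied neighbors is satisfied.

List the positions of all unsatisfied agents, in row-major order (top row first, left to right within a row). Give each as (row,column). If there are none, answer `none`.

(2,5), (2,6), (3,1), (3,2), (3,7), (4,6), (5,6)

Row 1: (1,1)2 1/1 ✓ · (1,2)2 2/2 ✓ · (1,3)2 3/3 ✓ · (1,4)2 2/3 ✓ · (1,7)2 2/2 ✓
Row 2: (2,4)2 4/5 ✓ · (2,5)1 0/4 ✗ · (2,6)2 2/4 ✗ · (2,7)2 2/3 ✓
Row 3: (3,1)2 1/2 ✗ · (3,2)1 0/4 ✗ · (3,3)2 4/5 ✓ · (3,4)2 4/5 ✓ · (3,7)1 0/3 ✗
Row 4: (4,2)2 4/5 ✓ · (4,3)2 4/5 ✓ · (4,5)2 4/5 ✓ · (4,6)2 2/4 ✗
Row 5: (5,1)2 1/1 ✓ · (5,4)2 3/3 ✓ · (5,5)2 3/4 ✓ · (5,6)1 0/3 ✗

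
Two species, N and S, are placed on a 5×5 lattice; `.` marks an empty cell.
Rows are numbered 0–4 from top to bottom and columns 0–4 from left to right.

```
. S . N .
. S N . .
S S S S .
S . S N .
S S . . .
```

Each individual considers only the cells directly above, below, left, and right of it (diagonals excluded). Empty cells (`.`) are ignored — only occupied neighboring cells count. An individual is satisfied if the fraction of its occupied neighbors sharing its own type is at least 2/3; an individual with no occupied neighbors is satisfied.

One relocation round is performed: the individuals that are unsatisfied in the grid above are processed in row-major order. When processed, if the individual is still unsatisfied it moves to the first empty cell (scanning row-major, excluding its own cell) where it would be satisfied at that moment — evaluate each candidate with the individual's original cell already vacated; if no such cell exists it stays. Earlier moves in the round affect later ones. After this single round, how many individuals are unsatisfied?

0

Initially unsatisfied (in order): (1,2), (2,3), (3,2), (3,3).
  (1,2) → (0,4).
  (2,3) → (0,0).
  (3,2) → (1,0).
  (3,3): now satisfied by earlier moves; stays.
Resulting grid:
S S . N N
S S . . .
S S S . .
S . . N .
S S . . .
All satisfied now.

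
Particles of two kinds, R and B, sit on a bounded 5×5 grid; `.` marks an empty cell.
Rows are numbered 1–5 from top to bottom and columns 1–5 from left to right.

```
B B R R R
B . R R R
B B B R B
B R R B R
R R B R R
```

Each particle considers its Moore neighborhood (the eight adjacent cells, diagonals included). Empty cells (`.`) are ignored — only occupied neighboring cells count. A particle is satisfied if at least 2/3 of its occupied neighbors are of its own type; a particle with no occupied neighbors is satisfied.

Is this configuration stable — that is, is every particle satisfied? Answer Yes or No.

(1,1)B 2/2 satisfied
(1,2)B 2/4 not
(1,3)R 3/4 satisfied
(1,4)R 5/5 satisfied
(1,5)R 3/3 satisfied
(2,1)B 4/4 satisfied
(2,3)R 4/7 not
(2,4)R 6/8 satisfied
(2,5)R 4/5 satisfied
(3,1)B 3/4 satisfied
(3,2)B 4/7 not
(3,3)B 2/7 not
(3,4)R 5/8 not
(3,5)B 1/5 not
(4,1)B 2/5 not
(4,2)R 3/8 not
(4,3)R 4/8 not
(4,4)B 3/8 not
(4,5)R 3/5 not
(5,1)R 2/3 satisfied
(5,2)R 3/5 not
(5,3)B 1/5 not
(5,4)R 3/5 not
(5,5)R 2/3 satisfied
For instance (1,2) has only 2/4 same-type neighbors, below 2/3.

No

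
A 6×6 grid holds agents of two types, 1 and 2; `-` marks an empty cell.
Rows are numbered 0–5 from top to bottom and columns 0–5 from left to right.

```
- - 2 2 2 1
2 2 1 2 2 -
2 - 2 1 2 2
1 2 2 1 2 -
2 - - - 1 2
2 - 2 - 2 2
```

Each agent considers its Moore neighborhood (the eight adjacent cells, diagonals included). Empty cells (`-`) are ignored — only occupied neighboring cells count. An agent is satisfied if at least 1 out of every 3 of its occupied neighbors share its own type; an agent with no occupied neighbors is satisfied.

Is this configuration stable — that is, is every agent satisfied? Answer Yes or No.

No

Row 0: (0,2)2 3/4 ✓ · (0,3)2 4/5 ✓ · (0,4)2 3/4 ✓ · (0,5)1 0/2 ✗
Row 1: (1,0)2 2/2 ✓ · (1,1)2 4/5 ✓ · (1,2)1 1/6 ✗ · (1,3)2 6/8 ✓ · (1,4)2 5/7 ✓
Row 2: (2,0)2 3/4 ✓ · (2,2)2 4/7 ✓ · (2,3)1 2/8 ✗ · (2,4)2 4/6 ✓ · (2,5)2 3/3 ✓
Row 3: (3,0)1 0/3 ✗ · (3,1)2 4/5 ✓ · (3,2)2 2/4 ✓ · (3,3)1 2/6 ✓ · (3,4)2 3/6 ✓
Row 4: (4,0)2 2/3 ✓ · (4,4)1 1/5 ✗ · (4,5)2 3/4 ✓
Row 5: (5,0)2 1/1 ✓ · (5,2)2 0/0 ✓ · (5,4)2 2/3 ✓ · (5,5)2 2/3 ✓
For instance (0,5) has only 0/2 same-type neighbors, below 1/3.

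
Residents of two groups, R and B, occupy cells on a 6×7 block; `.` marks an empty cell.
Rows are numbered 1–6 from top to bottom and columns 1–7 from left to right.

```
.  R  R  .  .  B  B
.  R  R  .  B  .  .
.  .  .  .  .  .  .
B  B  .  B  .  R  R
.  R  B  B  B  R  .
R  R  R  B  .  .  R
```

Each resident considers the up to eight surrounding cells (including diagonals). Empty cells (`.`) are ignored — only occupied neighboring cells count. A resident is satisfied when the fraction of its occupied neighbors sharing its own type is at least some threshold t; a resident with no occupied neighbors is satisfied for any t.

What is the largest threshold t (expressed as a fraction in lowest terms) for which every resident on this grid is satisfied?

2/5

Row 1: (1,2)R 3/3 · (1,3)R 3/3 · (1,6)B 2/2 · (1,7)B 1/1
Row 2: (2,2)R 3/3 · (2,3)R 3/3 · (2,5)B 1/1
Row 4: (4,1)B 1/2 · (4,2)B 2/3 · (4,4)B 3/3 · (4,6)R 2/3 · (4,7)R 2/2
Row 5: (5,2)R 3/6 · (5,3)B 4/7 · (5,4)B 4/5 · (5,5)B 3/5 · (5,6)R 3/4
Row 6: (6,1)R 2/2 · (6,2)R 3/4 · (6,3)R 2/5 · (6,4)B 3/4 · (6,7)R 1/1
The smallest same-type fraction is 2/5 at (6,3), which reduces to 2/5. Any threshold above that leaves this resident unsatisfied.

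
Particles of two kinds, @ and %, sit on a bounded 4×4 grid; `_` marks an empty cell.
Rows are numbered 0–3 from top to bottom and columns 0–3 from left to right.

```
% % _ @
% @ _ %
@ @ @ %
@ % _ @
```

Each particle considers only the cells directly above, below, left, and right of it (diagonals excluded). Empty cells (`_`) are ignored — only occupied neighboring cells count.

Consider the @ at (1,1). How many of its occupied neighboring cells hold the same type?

Occupied neighbors of (1,1): (0,1)=%, (2,1)=@, (1,0)=%.
Same type (@): 1 of 3.

1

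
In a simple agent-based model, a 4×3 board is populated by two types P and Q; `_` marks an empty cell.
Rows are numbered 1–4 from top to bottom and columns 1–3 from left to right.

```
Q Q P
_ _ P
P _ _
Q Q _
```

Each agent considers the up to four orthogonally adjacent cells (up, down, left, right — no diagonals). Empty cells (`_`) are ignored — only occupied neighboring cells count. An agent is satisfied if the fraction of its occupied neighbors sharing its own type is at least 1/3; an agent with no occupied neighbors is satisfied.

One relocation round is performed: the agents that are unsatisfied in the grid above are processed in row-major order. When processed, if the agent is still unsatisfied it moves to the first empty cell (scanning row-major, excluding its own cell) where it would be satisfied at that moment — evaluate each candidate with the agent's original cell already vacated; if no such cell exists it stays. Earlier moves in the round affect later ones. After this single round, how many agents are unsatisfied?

0

Initially unsatisfied (in order): (3,1).
  (3,1) → (2,2).
Resulting grid:
Q Q P
_ P P
_ _ _
Q Q _
All satisfied now.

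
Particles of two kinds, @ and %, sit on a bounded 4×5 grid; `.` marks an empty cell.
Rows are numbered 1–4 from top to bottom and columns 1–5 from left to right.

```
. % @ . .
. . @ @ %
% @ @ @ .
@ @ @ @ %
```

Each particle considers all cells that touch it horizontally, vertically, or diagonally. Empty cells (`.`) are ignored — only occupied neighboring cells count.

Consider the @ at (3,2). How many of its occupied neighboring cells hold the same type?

5

Occupied neighbors of (3,2): (2,3)=@, (3,1)=%, (3,3)=@, (4,1)=@, (4,2)=@, (4,3)=@.
Same type (@): 5 of 6.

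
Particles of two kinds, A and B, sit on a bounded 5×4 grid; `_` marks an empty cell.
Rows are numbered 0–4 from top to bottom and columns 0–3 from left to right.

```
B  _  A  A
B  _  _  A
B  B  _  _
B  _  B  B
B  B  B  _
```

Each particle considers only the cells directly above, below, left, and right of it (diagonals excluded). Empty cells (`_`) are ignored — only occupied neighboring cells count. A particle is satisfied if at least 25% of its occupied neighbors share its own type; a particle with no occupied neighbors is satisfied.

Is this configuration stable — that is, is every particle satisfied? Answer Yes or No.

(0,0)B 1/1 ✓
(0,2)A 1/1 ✓
(0,3)A 2/2 ✓
(1,0)B 2/2 ✓
(1,3)A 1/1 ✓
(2,0)B 3/3 ✓
(2,1)B 1/1 ✓
(3,0)B 2/2 ✓
(3,2)B 2/2 ✓
(3,3)B 1/1 ✓
(4,0)B 2/2 ✓
(4,1)B 2/2 ✓
(4,2)B 2/2 ✓
All meet the threshold, so the configuration is stable.

Yes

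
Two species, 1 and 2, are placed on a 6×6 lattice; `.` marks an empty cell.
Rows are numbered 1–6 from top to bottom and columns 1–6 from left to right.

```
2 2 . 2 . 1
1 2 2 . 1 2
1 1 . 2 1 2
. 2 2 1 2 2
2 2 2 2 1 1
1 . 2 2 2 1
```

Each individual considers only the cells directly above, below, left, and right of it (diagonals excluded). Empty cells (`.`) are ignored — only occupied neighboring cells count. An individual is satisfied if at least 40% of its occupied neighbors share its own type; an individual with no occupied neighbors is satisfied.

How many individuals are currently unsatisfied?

Row 1: (1,1)2 1/2 satisfied · (1,2)2 2/2 satisfied · (1,4)2 0/0 satisfied · (1,6)1 0/1 not
Row 2: (2,1)1 1/3 not · (2,2)2 2/4 satisfied · (2,3)2 1/1 satisfied · (2,5)1 1/2 satisfied · (2,6)2 1/3 not
Row 3: (3,1)1 2/2 satisfied · (3,2)1 1/3 not · (3,4)2 0/2 not · (3,5)1 1/4 not · (3,6)2 2/3 satisfied
Row 4: (4,2)2 2/3 satisfied · (4,3)2 2/3 satisfied · (4,4)1 0/4 not · (4,5)2 1/4 not · (4,6)2 2/3 satisfied
Row 5: (5,1)2 1/2 satisfied · (5,2)2 3/3 satisfied · (5,3)2 4/4 satisfied · (5,4)2 2/4 satisfied · (5,5)1 1/4 not · (5,6)1 2/3 satisfied
Row 6: (6,1)1 0/1 not · (6,3)2 2/2 satisfied · (6,4)2 3/3 satisfied · (6,5)2 1/3 not · (6,6)1 1/2 satisfied
Unsatisfied: (1,6), (2,1), (2,6), (3,2), (3,4), (3,5), (4,4), (4,5), (5,5), (6,1), (6,5) — 11 in total.

11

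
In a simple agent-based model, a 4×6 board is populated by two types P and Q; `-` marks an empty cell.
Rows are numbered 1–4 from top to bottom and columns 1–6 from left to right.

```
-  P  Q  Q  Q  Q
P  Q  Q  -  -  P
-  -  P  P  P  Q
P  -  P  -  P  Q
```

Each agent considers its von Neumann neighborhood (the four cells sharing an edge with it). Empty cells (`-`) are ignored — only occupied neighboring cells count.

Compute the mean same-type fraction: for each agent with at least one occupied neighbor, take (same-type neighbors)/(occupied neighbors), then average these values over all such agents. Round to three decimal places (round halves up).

(1,2)P 0/2
(1,3)Q 2/3
(1,4)Q 2/2
(1,5)Q 2/2
(1,6)Q 1/2
(2,1)P 0/1
(2,2)Q 1/3
(2,3)Q 2/3
(2,6)P 0/2
(3,3)P 2/3
(3,4)P 2/2
(3,5)P 2/3
(3,6)Q 1/3
(4,1)P — no occupied neighbors
(4,3)P 1/1
(4,5)P 1/2
(4,6)Q 1/2
Sum over 16 agents: 0/2 + 2/3 + 2/2 + 2/2 + 1/2 + 0/1 + 1/3 + 2/3 + 0/2 + 2/3 + 2/2 + 2/3 + 1/3 + 1/1 + 1/2 + 1/2 = 53/6; mean = 53/6 ÷ 16 = 53/96 = 0.552083… → 0.552.

0.552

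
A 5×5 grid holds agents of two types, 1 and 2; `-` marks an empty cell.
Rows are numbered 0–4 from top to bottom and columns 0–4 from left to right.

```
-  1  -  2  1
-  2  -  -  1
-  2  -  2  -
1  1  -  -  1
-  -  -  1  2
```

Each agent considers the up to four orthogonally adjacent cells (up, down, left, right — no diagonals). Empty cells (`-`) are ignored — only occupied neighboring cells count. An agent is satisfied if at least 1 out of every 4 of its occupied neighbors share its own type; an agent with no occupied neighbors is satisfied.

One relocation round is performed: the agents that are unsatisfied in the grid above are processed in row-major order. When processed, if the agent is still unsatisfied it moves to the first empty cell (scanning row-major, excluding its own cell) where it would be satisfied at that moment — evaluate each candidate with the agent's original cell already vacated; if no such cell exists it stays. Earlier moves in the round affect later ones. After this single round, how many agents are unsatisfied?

1

Initially unsatisfied (in order): (0,1), (0,3), (3,4), (4,3), (4,4).
  (0,1) → (0,0).
  (0,3) → (0,1).
  (3,4) → (0,3).
  (4,3) → (0,2).
  (4,4): now satisfied by earlier moves; stays.
Resulting grid:
1 2 1 1 1
- 2 - - 1
- 2 - 2 -
1 1 - - -
- - - - 2
Unsatisfied now: (0,0).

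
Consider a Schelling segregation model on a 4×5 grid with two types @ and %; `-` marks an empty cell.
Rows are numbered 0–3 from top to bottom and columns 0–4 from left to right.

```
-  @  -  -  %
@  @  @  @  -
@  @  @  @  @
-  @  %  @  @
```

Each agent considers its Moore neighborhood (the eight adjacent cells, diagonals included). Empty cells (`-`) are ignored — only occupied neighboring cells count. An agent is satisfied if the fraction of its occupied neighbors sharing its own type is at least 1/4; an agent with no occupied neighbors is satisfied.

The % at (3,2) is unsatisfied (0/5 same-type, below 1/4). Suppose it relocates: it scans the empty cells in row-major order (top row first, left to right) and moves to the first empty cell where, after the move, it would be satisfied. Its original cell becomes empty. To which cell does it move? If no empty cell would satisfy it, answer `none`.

Vacating (3,2). Empty cells in order:
  (0,0): 0/3 same-type → still unsatisfied.
  (0,2): 0/4 same-type → still unsatisfied.
  (0,3): 1/3 same-type → satisfied — stop here.

(0,3)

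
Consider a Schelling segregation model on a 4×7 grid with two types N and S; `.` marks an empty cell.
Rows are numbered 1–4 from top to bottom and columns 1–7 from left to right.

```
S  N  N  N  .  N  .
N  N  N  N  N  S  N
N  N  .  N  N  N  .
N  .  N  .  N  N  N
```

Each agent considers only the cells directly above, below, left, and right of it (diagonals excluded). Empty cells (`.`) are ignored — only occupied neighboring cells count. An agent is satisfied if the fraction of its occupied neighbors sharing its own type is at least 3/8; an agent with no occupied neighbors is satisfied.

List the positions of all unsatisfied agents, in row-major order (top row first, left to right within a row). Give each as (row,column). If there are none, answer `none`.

(1,1)S 0/2 not
(1,2)N 2/3 satisfied
(1,3)N 3/3 satisfied
(1,4)N 2/2 satisfied
(1,6)N 0/1 not
(2,1)N 2/3 satisfied
(2,2)N 4/4 satisfied
(2,3)N 3/3 satisfied
(2,4)N 4/4 satisfied
(2,5)N 2/3 satisfied
(2,6)S 0/4 not
(2,7)N 0/1 not
(3,1)N 3/3 satisfied
(3,2)N 2/2 satisfied
(3,4)N 2/2 satisfied
(3,5)N 4/4 satisfied
(3,6)N 2/3 satisfied
(4,1)N 1/1 satisfied
(4,3)N 0/0 satisfied
(4,5)N 2/2 satisfied
(4,6)N 3/3 satisfied
(4,7)N 1/1 satisfied

(1,1), (1,6), (2,6), (2,7)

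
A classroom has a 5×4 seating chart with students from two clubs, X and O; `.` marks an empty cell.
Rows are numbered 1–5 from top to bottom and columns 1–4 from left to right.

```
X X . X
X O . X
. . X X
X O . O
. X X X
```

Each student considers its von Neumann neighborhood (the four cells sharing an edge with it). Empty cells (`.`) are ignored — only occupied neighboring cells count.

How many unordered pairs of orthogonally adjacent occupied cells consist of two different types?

6

Scan each occupied cell's neighbors to the right and below so each pair is counted once.
Row 1: X(1,1)–X(1,2)= X(1,1)–X(2,1)= X(1,2)–O(2,2)≠ X(1,4)–X(2,4)=  → 1/4 unlike.
Row 2: X(2,1)–O(2,2)≠ X(2,4)–X(3,4)=  → 1/2 unlike.
Row 3: X(3,3)–X(3,4)= X(3,4)–O(4,4)≠  → 1/2 unlike.
Row 4: X(4,1)–O(4,2)≠ O(4,2)–X(5,2)≠ O(4,4)–X(5,4)≠  → 3/3 unlike.
Row 5: X(5,2)–X(5,3)= X(5,3)–X(5,4)=  → 0/2 unlike.
Total adjacent occupied pairs: 13; unlike-type pairs: 6.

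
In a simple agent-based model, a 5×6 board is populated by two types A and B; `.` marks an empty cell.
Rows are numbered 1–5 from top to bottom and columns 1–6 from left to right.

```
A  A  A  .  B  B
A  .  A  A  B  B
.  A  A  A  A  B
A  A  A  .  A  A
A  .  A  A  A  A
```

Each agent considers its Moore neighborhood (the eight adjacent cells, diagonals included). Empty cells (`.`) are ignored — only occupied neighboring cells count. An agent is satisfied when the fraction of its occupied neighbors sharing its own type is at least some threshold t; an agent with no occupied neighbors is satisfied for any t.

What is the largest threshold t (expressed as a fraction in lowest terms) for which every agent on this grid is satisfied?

Row 1: (1,1)A 2/2 · (1,2)A 4/4 · (1,3)A 3/3 · (1,5)B 3/4 · (1,6)B 3/3
Row 2: (2,1)A 3/3 · (2,3)A 6/6 · (2,4)A 5/7 · (2,5)B 4/7 · (2,6)B 4/5
Row 3: (3,2)A 6/6 · (3,3)A 6/6 · (3,4)A 6/7 · (3,5)A 4/7 · (3,6)B 2/5
Row 4: (4,1)A 3/3 · (4,2)A 6/6 · (4,3)A 6/6 · (4,5)A 6/7 · (4,6)A 4/5
Row 5: (5,1)A 2/2 · (5,3)A 3/3 · (5,4)A 4/4 · (5,5)A 4/4 · (5,6)A 3/3
The smallest same-type fraction is 2/5 at (3,6), which reduces to 2/5. Any threshold above that leaves this agent unsatisfied.

2/5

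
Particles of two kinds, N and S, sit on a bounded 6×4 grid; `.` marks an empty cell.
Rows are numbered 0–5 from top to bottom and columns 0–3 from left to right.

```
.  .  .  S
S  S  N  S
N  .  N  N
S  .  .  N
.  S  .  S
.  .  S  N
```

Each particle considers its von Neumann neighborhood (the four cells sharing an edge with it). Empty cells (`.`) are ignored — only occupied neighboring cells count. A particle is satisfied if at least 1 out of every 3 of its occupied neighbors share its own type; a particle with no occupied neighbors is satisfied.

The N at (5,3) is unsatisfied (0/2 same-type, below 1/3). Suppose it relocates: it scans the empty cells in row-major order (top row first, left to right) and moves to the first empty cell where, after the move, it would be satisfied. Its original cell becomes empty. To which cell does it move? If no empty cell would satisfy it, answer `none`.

(0,2)

Vacating (5,3). Empty cells in order:
  (0,0): 0/1 same-type → still unsatisfied.
  (0,1): 0/1 same-type → still unsatisfied.
  (0,2): 1/2 same-type → satisfied — stop here.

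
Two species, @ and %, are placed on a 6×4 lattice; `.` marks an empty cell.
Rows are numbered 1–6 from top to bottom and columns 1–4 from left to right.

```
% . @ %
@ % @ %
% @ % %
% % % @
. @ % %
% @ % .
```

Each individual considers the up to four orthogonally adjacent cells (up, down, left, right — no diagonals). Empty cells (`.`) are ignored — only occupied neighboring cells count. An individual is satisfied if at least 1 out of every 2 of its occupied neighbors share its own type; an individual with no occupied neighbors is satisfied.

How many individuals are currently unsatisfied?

10

Row 1: (1,1)% 0/1 unhappy · (1,3)@ 1/2 ok · (1,4)% 1/2 ok
Row 2: (2,1)@ 0/3 unhappy · (2,2)% 0/3 unhappy · (2,3)@ 1/4 unhappy · (2,4)% 2/3 ok
Row 3: (3,1)% 1/3 unhappy · (3,2)@ 0/4 unhappy · (3,3)% 2/4 ok · (3,4)% 2/3 ok
Row 4: (4,1)% 2/2 ok · (4,2)% 2/4 ok · (4,3)% 3/4 ok · (4,4)@ 0/3 unhappy
Row 5: (5,2)@ 1/3 unhappy · (5,3)% 3/4 ok · (5,4)% 1/2 ok
Row 6: (6,1)% 0/1 unhappy · (6,2)@ 1/3 unhappy · (6,3)% 1/2 ok
Unsatisfied: (1,1), (2,1), (2,2), (2,3), (3,1), (3,2), (4,4), (5,2), (6,1), (6,2) — 10 in total.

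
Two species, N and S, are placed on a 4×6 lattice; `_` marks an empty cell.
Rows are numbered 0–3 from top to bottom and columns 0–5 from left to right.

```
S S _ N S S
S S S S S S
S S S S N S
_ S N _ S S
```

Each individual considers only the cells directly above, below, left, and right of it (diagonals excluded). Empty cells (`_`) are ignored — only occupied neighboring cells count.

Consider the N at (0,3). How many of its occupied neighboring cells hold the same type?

Occupied neighbors of (0,3): (1,3)=S, (0,4)=S.
Same type (N): 0 of 2.

0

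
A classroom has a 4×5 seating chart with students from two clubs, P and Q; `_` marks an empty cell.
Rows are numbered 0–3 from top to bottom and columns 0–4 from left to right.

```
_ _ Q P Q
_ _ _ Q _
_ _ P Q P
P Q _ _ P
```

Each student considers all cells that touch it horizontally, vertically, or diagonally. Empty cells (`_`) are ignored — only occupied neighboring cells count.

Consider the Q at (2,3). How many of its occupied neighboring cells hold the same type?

Occupied neighbors of (2,3): (1,3)=Q, (2,2)=P, (2,4)=P, (3,4)=P.
Same type (Q): 1 of 4.

1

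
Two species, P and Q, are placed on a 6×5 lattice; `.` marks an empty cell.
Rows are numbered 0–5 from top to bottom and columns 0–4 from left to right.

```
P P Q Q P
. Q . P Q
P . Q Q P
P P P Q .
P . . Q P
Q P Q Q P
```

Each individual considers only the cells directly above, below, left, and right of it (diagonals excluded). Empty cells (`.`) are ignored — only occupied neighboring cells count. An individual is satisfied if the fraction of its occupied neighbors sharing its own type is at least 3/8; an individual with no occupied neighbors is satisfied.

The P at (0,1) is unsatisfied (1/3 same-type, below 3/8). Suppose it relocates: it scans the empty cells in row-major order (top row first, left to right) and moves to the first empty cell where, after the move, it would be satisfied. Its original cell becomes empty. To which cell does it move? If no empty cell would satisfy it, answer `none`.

(1,0)

Vacating (0,1). Empty cells in order:
  (1,0): 2/3 same-type → satisfied — stop here.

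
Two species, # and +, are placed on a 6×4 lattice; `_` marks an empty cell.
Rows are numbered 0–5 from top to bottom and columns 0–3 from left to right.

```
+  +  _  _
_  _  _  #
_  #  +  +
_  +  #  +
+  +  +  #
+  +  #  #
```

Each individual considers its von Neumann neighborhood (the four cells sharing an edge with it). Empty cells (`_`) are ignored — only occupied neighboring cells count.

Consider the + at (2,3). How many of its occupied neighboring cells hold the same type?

Occupied neighbors of (2,3): (1,3)=#, (3,3)=+, (2,2)=+.
Same type (+): 2 of 3.

2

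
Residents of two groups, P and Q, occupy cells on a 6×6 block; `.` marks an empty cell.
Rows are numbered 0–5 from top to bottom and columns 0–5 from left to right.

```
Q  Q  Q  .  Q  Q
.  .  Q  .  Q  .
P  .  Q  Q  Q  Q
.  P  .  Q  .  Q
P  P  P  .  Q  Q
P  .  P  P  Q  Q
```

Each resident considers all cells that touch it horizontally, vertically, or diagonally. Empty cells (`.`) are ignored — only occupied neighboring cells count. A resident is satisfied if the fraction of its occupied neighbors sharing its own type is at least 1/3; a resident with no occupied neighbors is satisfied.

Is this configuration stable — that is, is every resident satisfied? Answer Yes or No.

Yes

Row 0: (0,0)Q 1/1 ok · (0,1)Q 3/3 ok · (0,2)Q 2/2 ok · (0,4)Q 2/2 ok · (0,5)Q 2/2 ok
Row 1: (1,2)Q 4/4 ok · (1,4)Q 5/5 ok
Row 2: (2,0)P 1/1 ok · (2,2)Q 3/4 ok · (2,3)Q 5/5 ok · (2,4)Q 5/5 ok · (2,5)Q 3/3 ok
Row 3: (3,1)P 4/5 ok · (3,3)Q 4/5 ok · (3,5)Q 4/4 ok
Row 4: (4,0)P 3/3 ok · (4,1)P 5/5 ok · (4,2)P 4/5 ok · (4,4)Q 5/6 ok · (4,5)Q 4/4 ok
Row 5: (5,0)P 2/2 ok · (5,2)P 3/3 ok · (5,3)P 2/4 ok · (5,4)Q 3/4 ok · (5,5)Q 3/3 ok
All meet the threshold, so the configuration is stable.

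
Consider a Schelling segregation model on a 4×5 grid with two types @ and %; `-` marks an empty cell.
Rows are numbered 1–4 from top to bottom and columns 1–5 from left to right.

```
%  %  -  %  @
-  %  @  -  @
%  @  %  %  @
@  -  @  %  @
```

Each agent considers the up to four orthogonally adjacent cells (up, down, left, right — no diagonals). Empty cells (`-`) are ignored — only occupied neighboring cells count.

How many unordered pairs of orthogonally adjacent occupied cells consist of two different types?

11

Scan each occupied cell's neighbors to the right and below so each pair is counted once.
From row 1: 1 unlike of 4 pairs (running 1/4).
From row 2: 3 unlike of 4 pairs (running 4/8).
From row 3: 5 unlike of 8 pairs (running 9/16).
From row 4: 2 unlike of 2 pairs (running 11/18).
Total adjacent occupied pairs: 18; unlike-type pairs: 11.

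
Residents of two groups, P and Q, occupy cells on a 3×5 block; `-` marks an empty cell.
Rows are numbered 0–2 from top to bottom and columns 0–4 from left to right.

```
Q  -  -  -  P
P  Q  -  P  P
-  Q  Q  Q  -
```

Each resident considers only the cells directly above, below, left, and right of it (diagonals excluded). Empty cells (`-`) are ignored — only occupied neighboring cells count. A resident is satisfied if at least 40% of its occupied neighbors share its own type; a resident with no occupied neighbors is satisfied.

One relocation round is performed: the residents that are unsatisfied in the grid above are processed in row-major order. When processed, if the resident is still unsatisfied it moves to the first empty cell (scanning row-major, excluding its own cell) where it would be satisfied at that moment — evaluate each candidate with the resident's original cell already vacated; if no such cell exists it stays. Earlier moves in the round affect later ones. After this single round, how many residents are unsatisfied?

0

Initially unsatisfied (in order): (0,0), (1,0).
  (0,0) → (0,1).
  (1,0) → (0,3).
Resulting grid:
- Q - P P
- Q - P P
- Q Q Q -
All satisfied now.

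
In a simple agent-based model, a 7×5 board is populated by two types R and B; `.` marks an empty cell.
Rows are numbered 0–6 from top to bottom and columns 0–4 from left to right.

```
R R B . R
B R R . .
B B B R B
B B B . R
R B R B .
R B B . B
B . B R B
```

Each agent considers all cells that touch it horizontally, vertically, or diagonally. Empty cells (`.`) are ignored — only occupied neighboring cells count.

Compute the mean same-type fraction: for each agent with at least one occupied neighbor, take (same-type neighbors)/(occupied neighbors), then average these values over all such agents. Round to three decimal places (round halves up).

(0,0)R 2/3
(0,1)R 3/5
(0,2)B 0/3
(0,4)R — no occupied neighbors
(1,0)B 2/5
(1,1)R 3/8
(1,2)R 3/6
(2,0)B 4/5
(2,1)B 6/8
(2,2)B 3/6
(2,3)R 2/5
(2,4)B 0/2
(3,0)B 4/5
(3,1)B 6/8
(3,2)B 5/7
(3,4)R 1/3
(4,0)R 1/5
(4,1)B 5/8
(4,2)R 0/6
(4,3)B 3/5
(5,0)R 1/4
(5,1)B 4/7
(5,2)B 4/6
(5,4)B 2/3
(6,0)B 1/2
(6,2)B 2/3
(6,3)R 0/4
(6,4)B 1/2
Sum over 27 agents: 2/3 + 3/5 + 0/3 + 2/5 + 3/8 + 3/6 + 4/5 + 6/8 + 3/6 + 2/5 + 0/2 + 4/5 + 6/8 + 5/7 + 1/3 + 1/5 + 5/8 + 0/6 + 3/5 + 1/4 + 4/7 + 4/6 + 2/3 + 1/2 + 2/3 + 0/4 + 1/2 = 1797/140; mean = 1797/140 ÷ 27 = 599/1260 = 0.475396… → 0.475.

0.475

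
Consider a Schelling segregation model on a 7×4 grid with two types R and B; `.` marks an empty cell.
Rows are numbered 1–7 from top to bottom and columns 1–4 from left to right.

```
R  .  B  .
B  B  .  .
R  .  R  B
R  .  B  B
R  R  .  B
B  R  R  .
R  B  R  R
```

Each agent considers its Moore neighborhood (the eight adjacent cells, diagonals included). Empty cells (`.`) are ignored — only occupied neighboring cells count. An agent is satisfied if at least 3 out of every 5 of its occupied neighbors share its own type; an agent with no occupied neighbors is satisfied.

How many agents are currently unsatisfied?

Row 1: (1,1)R 0/2 unhappy · (1,3)B 1/1 ok
Row 2: (2,1)B 1/3 unhappy · (2,2)B 2/5 unhappy
Row 3: (3,1)R 1/3 unhappy · (3,3)R 0/4 unhappy · (3,4)B 2/3 ok
Row 4: (4,1)R 3/3 ok · (4,3)B 3/5 ok · (4,4)B 3/4 ok
Row 5: (5,1)R 3/4 ok · (5,2)R 4/6 ok · (5,4)B 2/3 ok
Row 6: (6,1)B 1/5 unhappy · (6,2)R 5/7 ok · (6,3)R 4/6 ok
Row 7: (7,1)R 1/3 unhappy · (7,2)B 1/5 unhappy · (7,3)R 3/4 ok · (7,4)R 2/2 ok
Unsatisfied: (1,1), (2,1), (2,2), (3,1), (3,3), (6,1), (7,1), (7,2) — 8 in total.

8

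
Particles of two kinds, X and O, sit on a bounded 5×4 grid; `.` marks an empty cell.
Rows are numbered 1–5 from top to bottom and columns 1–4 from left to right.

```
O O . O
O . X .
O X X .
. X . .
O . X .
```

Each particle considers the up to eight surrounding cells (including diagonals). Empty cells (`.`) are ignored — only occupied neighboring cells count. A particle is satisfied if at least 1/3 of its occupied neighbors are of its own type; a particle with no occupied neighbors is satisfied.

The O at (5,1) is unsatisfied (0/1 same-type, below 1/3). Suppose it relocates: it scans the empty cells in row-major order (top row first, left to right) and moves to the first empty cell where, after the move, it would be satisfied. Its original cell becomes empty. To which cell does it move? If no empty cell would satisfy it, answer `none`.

(1,3)

Vacating (5,1). Empty cells in order:
  (1,3): 2/3 same-type → satisfied — stop here.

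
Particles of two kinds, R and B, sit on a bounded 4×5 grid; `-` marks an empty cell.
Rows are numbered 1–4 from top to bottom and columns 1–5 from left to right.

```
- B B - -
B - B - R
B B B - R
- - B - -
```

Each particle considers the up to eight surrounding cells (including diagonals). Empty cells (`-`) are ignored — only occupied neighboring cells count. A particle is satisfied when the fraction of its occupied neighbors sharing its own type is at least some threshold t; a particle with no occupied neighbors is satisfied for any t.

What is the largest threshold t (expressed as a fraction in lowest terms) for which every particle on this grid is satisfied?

1/1

(1,2)B 3/3
(1,3)B 2/2
(2,1)B 3/3
(2,3)B 4/4
(2,5)R 1/1
(3,1)B 2/2
(3,2)B 5/5
(3,3)B 3/3
(3,5)R 1/1
(4,3)B 2/2
The smallest same-type fraction is 3/3 at (1,2), which reduces to 1/1. Any threshold above that leaves this particle unsatisfied.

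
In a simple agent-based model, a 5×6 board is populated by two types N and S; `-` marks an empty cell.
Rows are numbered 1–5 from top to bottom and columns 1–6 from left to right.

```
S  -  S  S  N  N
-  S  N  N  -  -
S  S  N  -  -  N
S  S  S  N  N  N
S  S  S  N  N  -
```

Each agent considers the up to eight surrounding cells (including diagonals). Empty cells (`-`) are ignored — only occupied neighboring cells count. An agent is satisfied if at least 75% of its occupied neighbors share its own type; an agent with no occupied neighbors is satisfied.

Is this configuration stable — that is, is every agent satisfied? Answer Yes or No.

Row 1: (1,1)S 1/1 ✓ · (1,3)S 2/4 ✗ · (1,4)S 1/4 ✗ · (1,5)N 2/3 ✗ · (1,6)N 1/1 ✓
Row 2: (2,2)S 4/6 ✗ · (2,3)N 2/6 ✗ · (2,4)N 3/5 ✗
Row 3: (3,1)S 4/4 ✓ · (3,2)S 5/7 ✗ · (3,3)N 3/7 ✗ · (3,6)N 2/2 ✓
Row 4: (4,1)S 5/5 ✓ · (4,2)S 7/8 ✓ · (4,3)S 4/7 ✗ · (4,4)N 4/6 ✗ · (4,5)N 5/5 ✓ · (4,6)N 3/3 ✓
Row 5: (5,1)S 3/3 ✓ · (5,2)S 5/5 ✓ · (5,3)S 3/5 ✗ · (5,4)N 3/5 ✗ · (5,5)N 4/4 ✓
For instance (1,3) has only 2/4 same-type neighbors, below 3/4.

No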